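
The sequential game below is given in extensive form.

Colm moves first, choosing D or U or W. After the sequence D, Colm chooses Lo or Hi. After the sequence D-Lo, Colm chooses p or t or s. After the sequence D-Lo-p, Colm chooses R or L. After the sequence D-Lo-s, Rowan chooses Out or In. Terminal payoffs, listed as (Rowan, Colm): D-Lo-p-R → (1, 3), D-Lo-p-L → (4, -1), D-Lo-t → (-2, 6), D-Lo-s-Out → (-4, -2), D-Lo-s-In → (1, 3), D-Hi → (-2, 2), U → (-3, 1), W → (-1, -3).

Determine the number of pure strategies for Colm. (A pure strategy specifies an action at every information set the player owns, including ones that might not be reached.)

Colm owns the root with actions {D, U, W} — three choices.
Colm owns the node after D with actions {Lo, Hi} — two choices.
Colm owns the node after D-Lo with actions {p, t, s} — three choices.
Colm owns the node after D-Lo-p with actions {R, L} — two choices.
A pure strategy fixes one action at each information set independently, so the count is the product 3 × 2 × 3 × 2 = 36.

36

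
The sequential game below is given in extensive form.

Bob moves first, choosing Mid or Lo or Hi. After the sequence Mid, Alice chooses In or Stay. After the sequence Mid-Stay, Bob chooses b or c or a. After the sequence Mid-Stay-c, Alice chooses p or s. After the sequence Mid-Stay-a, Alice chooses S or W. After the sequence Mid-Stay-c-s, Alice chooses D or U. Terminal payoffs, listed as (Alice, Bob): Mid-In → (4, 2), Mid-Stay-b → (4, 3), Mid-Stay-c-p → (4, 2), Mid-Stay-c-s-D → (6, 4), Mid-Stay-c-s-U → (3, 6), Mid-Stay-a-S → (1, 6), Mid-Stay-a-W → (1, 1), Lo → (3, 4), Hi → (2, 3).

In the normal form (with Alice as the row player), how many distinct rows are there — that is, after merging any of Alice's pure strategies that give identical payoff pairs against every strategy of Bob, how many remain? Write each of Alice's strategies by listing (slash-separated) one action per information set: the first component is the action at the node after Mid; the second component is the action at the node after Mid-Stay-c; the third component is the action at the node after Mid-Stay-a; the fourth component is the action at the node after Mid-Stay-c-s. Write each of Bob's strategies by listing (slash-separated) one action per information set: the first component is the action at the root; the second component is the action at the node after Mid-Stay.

7

Alice has 16 pure strategies: In/p/S/D, In/p/S/U, In/p/W/D, In/p/W/U, In/s/S/D, In/s/S/U, In/s/W/D, In/s/W/U, Stay/p/S/D, Stay/p/S/U, Stay/p/W/D, Stay/p/W/U, Stay/s/S/D, Stay/s/S/U, Stay/s/W/D, Stay/s/W/U. Columns: Mid/b, Mid/c, Mid/a, Lo/b, Lo/c, Lo/a, Hi/b, Hi/c, Hi/a.
{In/p/S/D, In/p/S/U, In/p/W/D, In/p/W/U, In/s/S/D, In/s/S/U, In/s/W/D, In/s/W/U} → row (4,2) (4,2) (4,2) (3,4) (3,4) (3,4) (2,3) (2,3) (2,3)
{Stay/p/S/D, Stay/p/S/U} → row (4,3) (4,2) (1,6) (3,4) (3,4) (3,4) (2,3) (2,3) (2,3)
{Stay/p/W/D, Stay/p/W/U} → row (4,3) (4,2) (1,1) (3,4) (3,4) (3,4) (2,3) (2,3) (2,3)
{Stay/s/S/D} → row (4,3) (6,4) (1,6) (3,4) (3,4) (3,4) (2,3) (2,3) (2,3)
{Stay/s/S/U} → row (4,3) (3,6) (1,6) (3,4) (3,4) (3,4) (2,3) (2,3) (2,3)
{Stay/s/W/D} → row (4,3) (6,4) (1,1) (3,4) (3,4) (3,4) (2,3) (2,3) (2,3)
{Stay/s/W/U} → row (4,3) (3,6) (1,1) (3,4) (3,4) (3,4) (2,3) (2,3) (2,3)
That's 7 distinct rows out of 16 strategies.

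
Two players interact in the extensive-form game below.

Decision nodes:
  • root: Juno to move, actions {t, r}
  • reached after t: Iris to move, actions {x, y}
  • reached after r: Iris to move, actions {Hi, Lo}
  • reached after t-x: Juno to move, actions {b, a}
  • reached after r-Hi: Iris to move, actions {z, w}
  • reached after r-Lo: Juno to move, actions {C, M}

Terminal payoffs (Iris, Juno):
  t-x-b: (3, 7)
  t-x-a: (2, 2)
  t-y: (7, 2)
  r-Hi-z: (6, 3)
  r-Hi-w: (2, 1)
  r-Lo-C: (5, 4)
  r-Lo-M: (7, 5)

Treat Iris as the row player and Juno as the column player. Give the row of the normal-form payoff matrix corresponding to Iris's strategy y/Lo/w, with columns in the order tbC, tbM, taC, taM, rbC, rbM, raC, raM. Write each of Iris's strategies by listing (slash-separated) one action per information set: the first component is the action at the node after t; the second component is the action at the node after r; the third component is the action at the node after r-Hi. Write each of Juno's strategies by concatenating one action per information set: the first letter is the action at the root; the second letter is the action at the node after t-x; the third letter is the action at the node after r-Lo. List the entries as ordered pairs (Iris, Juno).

(7,2) (7,2) (7,2) (7,2) (5,4) (7,5) (5,4) (7,5)

vs tbC: Juno plays t → Iris plays y at [t] → (7, 2)
vs tbM: Juno plays t → Iris plays y at [t] → (7, 2)
vs taC: Juno plays t → Iris plays y at [t] → (7, 2)
vs taM: Juno plays t → Iris plays y at [t] → (7, 2)
vs rbC: Juno plays r → Iris plays Lo at [r] → Juno plays C at [r-Lo] → (5, 4)
vs rbM: Juno plays r → Iris plays Lo at [r] → Juno plays M at [r-Lo] → (7, 5)
vs raC: Juno plays r → Iris plays Lo at [r] → Juno plays C at [r-Lo] → (5, 4)
vs raM: Juno plays r → Iris plays Lo at [r] → Juno plays M at [r-Lo] → (7, 5)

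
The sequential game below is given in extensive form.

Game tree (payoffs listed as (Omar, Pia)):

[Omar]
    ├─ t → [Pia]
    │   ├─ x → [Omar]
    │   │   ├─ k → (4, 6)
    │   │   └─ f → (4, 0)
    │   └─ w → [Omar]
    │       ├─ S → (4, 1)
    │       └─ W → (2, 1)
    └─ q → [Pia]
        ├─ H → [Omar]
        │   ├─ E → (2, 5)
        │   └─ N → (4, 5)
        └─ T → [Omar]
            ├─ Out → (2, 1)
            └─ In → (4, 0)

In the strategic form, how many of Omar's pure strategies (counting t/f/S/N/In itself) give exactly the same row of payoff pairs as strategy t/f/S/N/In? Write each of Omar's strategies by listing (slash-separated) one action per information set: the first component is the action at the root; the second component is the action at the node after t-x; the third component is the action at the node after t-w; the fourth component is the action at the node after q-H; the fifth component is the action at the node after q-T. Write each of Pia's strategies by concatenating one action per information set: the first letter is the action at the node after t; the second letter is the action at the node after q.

4

Row for t/f/S/N/In (columns xH, xT, wH, wT): (4,0) (4,0) (4,1) (4,1).
Under t/f/S/N/In, Omar's choice at the node after q-H and at the node after q-T can never be reached regardless of what Pia does, so varying those choices leaves every outcome unchanged.
Holding the reachable choices fixed and varying the unreachable ones freely already gives 2 × 2 = 4 equivalent strategies.
No other strategy reproduces this row, so those 4 are the full class: t/f/S/E/Out, t/f/S/E/In, t/f/S/N/Out, t/f/S/N/In.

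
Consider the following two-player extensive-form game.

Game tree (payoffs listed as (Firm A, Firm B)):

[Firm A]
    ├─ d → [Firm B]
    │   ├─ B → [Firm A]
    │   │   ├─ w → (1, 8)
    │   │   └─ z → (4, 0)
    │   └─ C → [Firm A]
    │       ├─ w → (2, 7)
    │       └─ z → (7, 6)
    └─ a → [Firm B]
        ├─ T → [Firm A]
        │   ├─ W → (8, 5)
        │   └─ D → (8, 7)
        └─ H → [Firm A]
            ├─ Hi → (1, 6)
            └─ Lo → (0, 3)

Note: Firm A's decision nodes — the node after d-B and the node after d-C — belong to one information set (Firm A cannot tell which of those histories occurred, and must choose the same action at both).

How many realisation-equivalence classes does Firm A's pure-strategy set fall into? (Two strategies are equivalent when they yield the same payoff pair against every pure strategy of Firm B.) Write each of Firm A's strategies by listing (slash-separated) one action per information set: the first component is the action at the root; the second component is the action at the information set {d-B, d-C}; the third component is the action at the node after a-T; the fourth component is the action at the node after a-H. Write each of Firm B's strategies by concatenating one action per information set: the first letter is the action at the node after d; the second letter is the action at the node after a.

6

Firm A has 16 pure strategies: d/w/W/Hi, d/w/W/Lo, d/w/D/Hi, d/w/D/Lo, d/z/W/Hi, d/z/W/Lo, d/z/D/Hi, d/z/D/Lo, a/w/W/Hi, a/w/W/Lo, a/w/D/Hi, a/w/D/Lo, a/z/W/Hi, a/z/W/Lo, a/z/D/Hi, a/z/D/Lo. Columns: BT, BH, CT, CH.
{d/w/W/Hi, d/w/W/Lo, d/w/D/Hi, d/w/D/Lo} → row (1,8) (1,8) (2,7) (2,7)
{d/z/W/Hi, d/z/W/Lo, d/z/D/Hi, d/z/D/Lo} → row (4,0) (4,0) (7,6) (7,6)
{a/w/W/Hi, a/z/W/Hi} → row (8,5) (1,6) (8,5) (1,6)
{a/w/W/Lo, a/z/W/Lo} → row (8,5) (0,3) (8,5) (0,3)
{a/w/D/Hi, a/z/D/Hi} → row (8,7) (1,6) (8,7) (1,6)
{a/w/D/Lo, a/z/D/Lo} → row (8,7) (0,3) (8,7) (0,3)
That's 6 distinct rows out of 16 strategies.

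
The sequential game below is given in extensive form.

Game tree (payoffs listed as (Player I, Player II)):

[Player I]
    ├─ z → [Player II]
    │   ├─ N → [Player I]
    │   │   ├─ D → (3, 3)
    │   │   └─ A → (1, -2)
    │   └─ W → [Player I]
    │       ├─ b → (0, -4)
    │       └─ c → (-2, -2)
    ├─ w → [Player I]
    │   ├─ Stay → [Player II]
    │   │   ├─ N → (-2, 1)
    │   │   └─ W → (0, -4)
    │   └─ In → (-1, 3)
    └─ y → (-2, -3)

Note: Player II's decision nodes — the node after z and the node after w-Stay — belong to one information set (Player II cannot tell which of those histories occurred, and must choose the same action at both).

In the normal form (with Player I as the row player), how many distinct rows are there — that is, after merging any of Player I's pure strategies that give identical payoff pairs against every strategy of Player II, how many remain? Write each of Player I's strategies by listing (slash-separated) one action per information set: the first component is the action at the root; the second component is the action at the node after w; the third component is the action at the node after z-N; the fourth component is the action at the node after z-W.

Player I has 24 pure strategies: z/Stay/D/b, z/Stay/D/c, z/Stay/A/b, z/Stay/A/c, z/In/D/b, z/In/D/c, z/In/A/b, z/In/A/c, w/Stay/D/b, w/Stay/D/c, w/Stay/A/b, w/Stay/A/c, w/In/D/b, w/In/D/c, w/In/A/b, w/In/A/c, y/Stay/D/b, y/Stay/D/c, y/Stay/A/b, y/Stay/A/c, y/In/D/b, y/In/D/c, y/In/A/b, y/In/A/c. Columns: N, W.
{z/Stay/D/b, z/In/D/b} → row (3,3) (0,-4)
{z/Stay/D/c, z/In/D/c} → row (3,3) (-2,-2)
{z/Stay/A/b, z/In/A/b} → row (1,-2) (0,-4)
{z/Stay/A/c, z/In/A/c} → row (1,-2) (-2,-2)
{w/Stay/D/b, w/Stay/D/c, w/Stay/A/b, w/Stay/A/c} → row (-2,1) (0,-4)
{w/In/D/b, w/In/D/c, w/In/A/b, w/In/A/c} → row (-1,3) (-1,3)
{y/Stay/D/b, y/Stay/D/c, y/Stay/A/b, y/Stay/A/c, y/In/D/b, y/In/D/c, y/In/A/b, y/In/A/c} → row (-2,-3) (-2,-3)
That's 7 distinct rows out of 24 strategies.

7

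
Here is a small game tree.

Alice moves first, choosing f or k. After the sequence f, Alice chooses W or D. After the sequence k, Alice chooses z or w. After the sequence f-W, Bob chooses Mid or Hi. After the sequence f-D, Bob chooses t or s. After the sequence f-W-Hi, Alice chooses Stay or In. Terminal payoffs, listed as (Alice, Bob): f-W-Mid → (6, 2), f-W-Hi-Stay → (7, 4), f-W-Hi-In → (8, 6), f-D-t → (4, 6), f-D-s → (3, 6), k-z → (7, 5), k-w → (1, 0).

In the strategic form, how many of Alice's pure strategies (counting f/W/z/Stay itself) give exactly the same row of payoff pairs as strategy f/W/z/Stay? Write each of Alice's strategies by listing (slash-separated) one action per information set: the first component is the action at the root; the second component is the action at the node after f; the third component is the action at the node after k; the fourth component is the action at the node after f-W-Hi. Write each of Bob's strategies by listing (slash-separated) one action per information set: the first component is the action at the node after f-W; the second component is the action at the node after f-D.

Row for f/W/z/Stay (columns Mid/t, Mid/s, Hi/t, Hi/s): (6,2) (6,2) (7,4) (7,4).
Under f/W/z/Stay, Alice's choice at the node after k can never be reached regardless of what Bob does, so varying those choices leaves every outcome unchanged.
Holding the reachable choices fixed and varying the unreachable one freely already gives 2 equivalent strategies.
No other strategy reproduces this row, so those 2 are the full class: f/W/z/Stay, f/W/w/Stay.

2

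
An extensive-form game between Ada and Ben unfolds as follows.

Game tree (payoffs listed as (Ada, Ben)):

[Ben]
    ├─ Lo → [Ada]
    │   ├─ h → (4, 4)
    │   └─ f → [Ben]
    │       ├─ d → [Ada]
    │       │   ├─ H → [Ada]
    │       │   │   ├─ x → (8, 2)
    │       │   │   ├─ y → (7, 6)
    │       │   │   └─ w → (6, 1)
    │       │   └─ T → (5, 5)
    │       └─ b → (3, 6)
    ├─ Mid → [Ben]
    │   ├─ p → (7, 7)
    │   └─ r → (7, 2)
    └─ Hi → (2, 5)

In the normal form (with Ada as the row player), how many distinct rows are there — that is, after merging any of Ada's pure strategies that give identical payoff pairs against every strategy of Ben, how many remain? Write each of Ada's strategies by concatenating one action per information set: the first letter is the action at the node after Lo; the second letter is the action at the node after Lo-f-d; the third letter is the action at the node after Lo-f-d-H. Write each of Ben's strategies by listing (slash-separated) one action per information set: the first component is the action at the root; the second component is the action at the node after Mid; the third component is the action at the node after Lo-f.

5

Ada has 12 pure strategies: hHx, hHy, hHw, hTx, hTy, hTw, fHx, fHy, fHw, fTx, fTy, fTw. Columns: Lo/p/d, Lo/p/b, Lo/r/d, Lo/r/b, Mid/p/d, Mid/p/b, Mid/r/d, Mid/r/b, Hi/p/d, Hi/p/b, Hi/r/d, Hi/r/b.
{hHx, hHy, hHw, hTx, hTy, hTw} → row (4,4) (4,4) (4,4) (4,4) (7,7) (7,7) (7,2) (7,2) (2,5) (2,5) (2,5) (2,5)
{fHx} → row (8,2) (3,6) (8,2) (3,6) (7,7) (7,7) (7,2) (7,2) (2,5) (2,5) (2,5) (2,5)
{fHy} → row (7,6) (3,6) (7,6) (3,6) (7,7) (7,7) (7,2) (7,2) (2,5) (2,5) (2,5) (2,5)
{fHw} → row (6,1) (3,6) (6,1) (3,6) (7,7) (7,7) (7,2) (7,2) (2,5) (2,5) (2,5) (2,5)
{fTx, fTy, fTw} → row (5,5) (3,6) (5,5) (3,6) (7,7) (7,7) (7,2) (7,2) (2,5) (2,5) (2,5) (2,5)
That's 5 distinct rows out of 12 strategies.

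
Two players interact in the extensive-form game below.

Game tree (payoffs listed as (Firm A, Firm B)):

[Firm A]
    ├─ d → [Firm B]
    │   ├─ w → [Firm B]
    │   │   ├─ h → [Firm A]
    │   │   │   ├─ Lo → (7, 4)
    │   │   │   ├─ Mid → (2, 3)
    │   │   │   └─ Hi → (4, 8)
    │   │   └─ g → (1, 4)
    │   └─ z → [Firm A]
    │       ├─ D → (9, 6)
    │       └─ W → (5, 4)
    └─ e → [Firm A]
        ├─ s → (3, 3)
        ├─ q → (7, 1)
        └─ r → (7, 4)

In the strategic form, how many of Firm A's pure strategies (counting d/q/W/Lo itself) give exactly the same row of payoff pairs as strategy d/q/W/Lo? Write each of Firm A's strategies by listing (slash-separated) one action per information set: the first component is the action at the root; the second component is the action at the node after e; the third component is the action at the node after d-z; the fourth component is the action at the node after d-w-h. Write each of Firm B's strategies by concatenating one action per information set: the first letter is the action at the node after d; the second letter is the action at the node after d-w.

Row for d/q/W/Lo (columns wh, wg, zh, zg): (7,4) (1,4) (5,4) (5,4).
Under d/q/W/Lo, Firm A's choice at the node after e can never be reached regardless of what Firm B does, so varying those choices leaves every outcome unchanged.
Holding the reachable choices fixed and varying the unreachable one freely already gives 3 equivalent strategies.
No other strategy reproduces this row, so those 3 are the full class: d/s/W/Lo, d/q/W/Lo, d/r/W/Lo.

3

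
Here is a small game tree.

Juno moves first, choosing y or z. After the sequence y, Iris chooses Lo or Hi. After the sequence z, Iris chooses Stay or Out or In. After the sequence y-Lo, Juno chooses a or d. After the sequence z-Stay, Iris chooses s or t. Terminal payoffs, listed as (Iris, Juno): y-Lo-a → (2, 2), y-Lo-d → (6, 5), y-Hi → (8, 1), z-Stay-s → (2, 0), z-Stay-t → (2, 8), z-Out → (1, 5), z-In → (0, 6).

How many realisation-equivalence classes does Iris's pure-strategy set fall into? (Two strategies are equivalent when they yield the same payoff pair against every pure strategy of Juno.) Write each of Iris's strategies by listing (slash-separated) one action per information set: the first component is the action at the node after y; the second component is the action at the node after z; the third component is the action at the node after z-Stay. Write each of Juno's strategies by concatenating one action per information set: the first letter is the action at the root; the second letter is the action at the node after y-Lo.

Iris has 12 pure strategies: Lo/Stay/s, Lo/Stay/t, Lo/Out/s, Lo/Out/t, Lo/In/s, Lo/In/t, Hi/Stay/s, Hi/Stay/t, Hi/Out/s, Hi/Out/t, Hi/In/s, Hi/In/t. Columns: ya, yd, za, zd.
{Lo/Stay/s} → row (2,2) (6,5) (2,0) (2,0)
{Lo/Stay/t} → row (2,2) (6,5) (2,8) (2,8)
{Lo/Out/s, Lo/Out/t} → row (2,2) (6,5) (1,5) (1,5)
{Lo/In/s, Lo/In/t} → row (2,2) (6,5) (0,6) (0,6)
{Hi/Stay/s} → row (8,1) (8,1) (2,0) (2,0)
{Hi/Stay/t} → row (8,1) (8,1) (2,8) (2,8)
{Hi/Out/s, Hi/Out/t} → row (8,1) (8,1) (1,5) (1,5)
{Hi/In/s, Hi/In/t} → row (8,1) (8,1) (0,6) (0,6)
That's 8 distinct rows out of 12 strategies.

8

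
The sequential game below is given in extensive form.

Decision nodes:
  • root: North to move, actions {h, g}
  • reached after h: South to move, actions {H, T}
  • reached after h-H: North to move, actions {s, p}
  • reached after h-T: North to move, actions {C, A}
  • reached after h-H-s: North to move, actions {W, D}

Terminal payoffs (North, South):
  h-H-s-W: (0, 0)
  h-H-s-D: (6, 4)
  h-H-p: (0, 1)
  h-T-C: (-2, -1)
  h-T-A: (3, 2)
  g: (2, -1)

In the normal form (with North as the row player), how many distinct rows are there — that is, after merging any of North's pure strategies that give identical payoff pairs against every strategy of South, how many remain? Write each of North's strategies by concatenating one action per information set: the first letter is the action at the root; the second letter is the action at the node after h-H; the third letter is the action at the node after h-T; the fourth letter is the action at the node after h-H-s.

7

North has 16 pure strategies: hsCW, hsCD, hsAW, hsAD, hpCW, hpCD, hpAW, hpAD, gsCW, gsCD, gsAW, gsAD, gpCW, gpCD, gpAW, gpAD. Columns: H, T.
{hsCW} → row (0,0) (-2,-1)
{hsCD} → row (6,4) (-2,-1)
{hsAW} → row (0,0) (3,2)
{hsAD} → row (6,4) (3,2)
{hpCW, hpCD} → row (0,1) (-2,-1)
{hpAW, hpAD} → row (0,1) (3,2)
{gsCW, gsCD, gsAW, gsAD, gpCW, gpCD, gpAW, gpAD} → row (2,-1) (2,-1)
That's 7 distinct rows out of 16 strategies.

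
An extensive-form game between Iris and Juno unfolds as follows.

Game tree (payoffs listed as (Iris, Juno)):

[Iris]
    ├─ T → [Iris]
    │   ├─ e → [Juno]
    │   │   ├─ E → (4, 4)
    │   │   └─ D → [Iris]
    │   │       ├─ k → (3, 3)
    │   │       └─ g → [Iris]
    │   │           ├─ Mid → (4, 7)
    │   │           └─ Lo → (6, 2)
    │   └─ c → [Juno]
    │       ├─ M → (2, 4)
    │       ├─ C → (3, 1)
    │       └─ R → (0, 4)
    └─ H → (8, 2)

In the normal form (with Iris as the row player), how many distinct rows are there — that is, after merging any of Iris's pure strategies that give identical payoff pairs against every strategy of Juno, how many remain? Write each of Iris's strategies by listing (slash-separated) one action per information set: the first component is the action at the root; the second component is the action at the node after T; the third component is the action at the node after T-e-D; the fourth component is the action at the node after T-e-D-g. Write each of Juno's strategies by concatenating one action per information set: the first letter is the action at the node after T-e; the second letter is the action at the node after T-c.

5

Iris has 16 pure strategies: T/e/k/Mid, T/e/k/Lo, T/e/g/Mid, T/e/g/Lo, T/c/k/Mid, T/c/k/Lo, T/c/g/Mid, T/c/g/Lo, H/e/k/Mid, H/e/k/Lo, H/e/g/Mid, H/e/g/Lo, H/c/k/Mid, H/c/k/Lo, H/c/g/Mid, H/c/g/Lo. Columns: EM, EC, ER, DM, DC, DR.
{T/e/k/Mid, T/e/k/Lo} → row (4,4) (4,4) (4,4) (3,3) (3,3) (3,3)
{T/e/g/Mid} → row (4,4) (4,4) (4,4) (4,7) (4,7) (4,7)
{T/e/g/Lo} → row (4,4) (4,4) (4,4) (6,2) (6,2) (6,2)
{T/c/k/Mid, T/c/k/Lo, T/c/g/Mid, T/c/g/Lo} → row (2,4) (3,1) (0,4) (2,4) (3,1) (0,4)
{H/e/k/Mid, H/e/k/Lo, H/e/g/Mid, H/e/g/Lo, H/c/k/Mid, H/c/k/Lo, H/c/g/Mid, H/c/g/Lo} → row (8,2) (8,2) (8,2) (8,2) (8,2) (8,2)
That's 5 distinct rows out of 16 strategies.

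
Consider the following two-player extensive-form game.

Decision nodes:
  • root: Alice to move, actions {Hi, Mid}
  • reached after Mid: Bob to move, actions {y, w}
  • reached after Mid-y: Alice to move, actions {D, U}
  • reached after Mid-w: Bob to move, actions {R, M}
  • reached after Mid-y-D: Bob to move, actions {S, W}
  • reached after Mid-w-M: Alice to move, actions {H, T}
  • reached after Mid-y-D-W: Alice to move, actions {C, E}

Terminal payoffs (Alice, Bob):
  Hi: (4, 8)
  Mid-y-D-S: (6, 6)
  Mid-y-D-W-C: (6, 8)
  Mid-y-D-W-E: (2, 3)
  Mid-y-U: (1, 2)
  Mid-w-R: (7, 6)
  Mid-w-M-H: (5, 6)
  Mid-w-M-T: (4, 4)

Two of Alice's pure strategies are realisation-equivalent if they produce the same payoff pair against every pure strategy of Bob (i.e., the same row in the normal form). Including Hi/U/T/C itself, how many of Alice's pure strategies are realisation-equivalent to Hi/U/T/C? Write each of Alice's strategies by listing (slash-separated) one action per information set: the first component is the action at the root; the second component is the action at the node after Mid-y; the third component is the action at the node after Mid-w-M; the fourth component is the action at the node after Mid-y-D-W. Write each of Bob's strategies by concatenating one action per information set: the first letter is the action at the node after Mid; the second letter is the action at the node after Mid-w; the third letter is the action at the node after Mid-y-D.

8

Row for Hi/U/T/C (columns yRS, yRW, yMS, yMW, wRS, wRW, wMS, wMW): (4,8) (4,8) (4,8) (4,8) (4,8) (4,8) (4,8) (4,8).
Under Hi/U/T/C, Alice's choice at the node after Mid-y and at the node after Mid-w-M and at the node after Mid-y-D-W can never be reached regardless of what Bob does, so varying those choices leaves every outcome unchanged.
Holding the reachable choices fixed and varying the unreachable ones freely already gives 2 × 2 × 2 = 8 equivalent strategies.
No other strategy reproduces this row, so those 8 are the full class: Hi/D/H/C, Hi/D/H/E, Hi/D/T/C, Hi/D/T/E, Hi/U/H/C, Hi/U/H/E, Hi/U/T/C, Hi/U/T/E.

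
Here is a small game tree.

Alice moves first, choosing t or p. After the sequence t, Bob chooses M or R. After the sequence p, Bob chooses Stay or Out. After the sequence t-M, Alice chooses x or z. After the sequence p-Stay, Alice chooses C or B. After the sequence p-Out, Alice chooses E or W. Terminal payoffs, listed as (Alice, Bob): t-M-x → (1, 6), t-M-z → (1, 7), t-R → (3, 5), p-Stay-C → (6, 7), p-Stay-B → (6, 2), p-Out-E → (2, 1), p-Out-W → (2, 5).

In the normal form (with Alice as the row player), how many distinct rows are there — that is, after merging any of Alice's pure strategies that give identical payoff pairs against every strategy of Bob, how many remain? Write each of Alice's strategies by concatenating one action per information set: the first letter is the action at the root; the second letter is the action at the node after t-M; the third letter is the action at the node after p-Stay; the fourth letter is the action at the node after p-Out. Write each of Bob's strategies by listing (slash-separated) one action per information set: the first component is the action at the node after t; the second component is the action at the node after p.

6

Alice has 16 pure strategies: txCE, txCW, txBE, txBW, tzCE, tzCW, tzBE, tzBW, pxCE, pxCW, pxBE, pxBW, pzCE, pzCW, pzBE, pzBW. Columns: M/Stay, M/Out, R/Stay, R/Out.
{txCE, txCW, txBE, txBW} → row (1,6) (1,6) (3,5) (3,5)
{tzCE, tzCW, tzBE, tzBW} → row (1,7) (1,7) (3,5) (3,5)
{pxCE, pzCE} → row (6,7) (2,1) (6,7) (2,1)
{pxCW, pzCW} → row (6,7) (2,5) (6,7) (2,5)
{pxBE, pzBE} → row (6,2) (2,1) (6,2) (2,1)
{pxBW, pzBW} → row (6,2) (2,5) (6,2) (2,5)
That's 6 distinct rows out of 16 strategies.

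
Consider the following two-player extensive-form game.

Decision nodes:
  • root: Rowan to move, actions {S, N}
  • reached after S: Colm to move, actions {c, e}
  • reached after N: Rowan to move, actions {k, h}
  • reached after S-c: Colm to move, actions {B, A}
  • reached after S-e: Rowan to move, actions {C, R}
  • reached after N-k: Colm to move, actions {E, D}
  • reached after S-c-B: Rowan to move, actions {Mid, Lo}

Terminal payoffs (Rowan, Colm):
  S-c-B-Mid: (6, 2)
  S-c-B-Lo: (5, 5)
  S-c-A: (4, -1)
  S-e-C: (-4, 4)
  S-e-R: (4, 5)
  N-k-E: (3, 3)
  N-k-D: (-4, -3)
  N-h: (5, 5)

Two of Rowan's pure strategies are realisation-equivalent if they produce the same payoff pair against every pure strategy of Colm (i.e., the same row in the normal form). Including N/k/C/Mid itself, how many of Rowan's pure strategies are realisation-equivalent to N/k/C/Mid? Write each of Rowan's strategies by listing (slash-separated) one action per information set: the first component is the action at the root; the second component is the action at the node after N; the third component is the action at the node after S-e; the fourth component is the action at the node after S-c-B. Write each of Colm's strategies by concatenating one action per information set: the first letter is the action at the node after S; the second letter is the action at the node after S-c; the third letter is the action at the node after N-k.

4

Row for N/k/C/Mid (columns cBE, cBD, cAE, cAD, eBE, eBD, eAE, eAD): (3,3) (-4,-3) (3,3) (-4,-3) (3,3) (-4,-3) (3,3) (-4,-3).
Under N/k/C/Mid, Rowan's choice at the node after S-e and at the node after S-c-B can never be reached regardless of what Colm does, so varying those choices leaves every outcome unchanged.
Holding the reachable choices fixed and varying the unreachable ones freely already gives 2 × 2 = 4 equivalent strategies.
No other strategy reproduces this row, so those 4 are the full class: N/k/C/Mid, N/k/C/Lo, N/k/R/Mid, N/k/R/Lo.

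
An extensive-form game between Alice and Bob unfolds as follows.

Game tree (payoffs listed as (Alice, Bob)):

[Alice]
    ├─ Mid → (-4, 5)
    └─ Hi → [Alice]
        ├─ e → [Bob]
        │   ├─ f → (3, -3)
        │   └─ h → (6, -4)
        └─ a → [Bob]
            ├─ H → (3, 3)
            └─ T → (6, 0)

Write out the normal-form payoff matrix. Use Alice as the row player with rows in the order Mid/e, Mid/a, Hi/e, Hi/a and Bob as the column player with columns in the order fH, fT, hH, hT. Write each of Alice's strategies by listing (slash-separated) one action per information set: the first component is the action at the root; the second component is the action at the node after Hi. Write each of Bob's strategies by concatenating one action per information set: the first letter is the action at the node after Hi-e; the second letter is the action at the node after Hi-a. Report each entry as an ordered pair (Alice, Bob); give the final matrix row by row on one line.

            fH       fT       hH       hT
Mid/e   (-4,5)   (-4,5)   (-4,5)   (-4,5)
Mid/a   (-4,5)   (-4,5)   (-4,5)   (-4,5)
 Hi/e   (3,-3)   (3,-3)   (6,-4)   (6,-4)
 Hi/a    (3,3)    (6,0)    (3,3)    (6,0)

Mid/e: (-4,5) (-4,5) (-4,5) (-4,5) | Mid/a: (-4,5) (-4,5) (-4,5) (-4,5) | Hi/e: (3,-3) (3,-3) (6,-4) (6,-4) | Hi/a: (3,3) (6,0) (3,3) (6,0)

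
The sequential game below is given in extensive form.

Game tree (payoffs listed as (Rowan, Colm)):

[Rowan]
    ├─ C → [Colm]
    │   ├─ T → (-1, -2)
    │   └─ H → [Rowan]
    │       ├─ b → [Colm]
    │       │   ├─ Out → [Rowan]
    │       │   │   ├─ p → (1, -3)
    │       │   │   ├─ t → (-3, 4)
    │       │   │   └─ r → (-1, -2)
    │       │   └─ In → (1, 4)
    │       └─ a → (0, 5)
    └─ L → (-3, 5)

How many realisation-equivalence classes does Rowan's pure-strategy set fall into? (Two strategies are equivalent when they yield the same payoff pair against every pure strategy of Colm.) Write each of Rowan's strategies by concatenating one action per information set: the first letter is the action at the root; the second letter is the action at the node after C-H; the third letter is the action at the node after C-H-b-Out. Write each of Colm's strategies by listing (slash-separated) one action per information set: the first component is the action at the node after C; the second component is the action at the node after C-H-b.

5

Rowan has 12 pure strategies: Cbp, Cbt, Cbr, Cap, Cat, Car, Lbp, Lbt, Lbr, Lap, Lat, Lar. Columns: T/Out, T/In, H/Out, H/In.
{Cbp} → row (-1,-2) (-1,-2) (1,-3) (1,4)
{Cbt} → row (-1,-2) (-1,-2) (-3,4) (1,4)
{Cbr} → row (-1,-2) (-1,-2) (-1,-2) (1,4)
{Cap, Cat, Car} → row (-1,-2) (-1,-2) (0,5) (0,5)
{Lbp, Lbt, Lbr, Lap, Lat, Lar} → row (-3,5) (-3,5) (-3,5) (-3,5)
That's 5 distinct rows out of 12 strategies.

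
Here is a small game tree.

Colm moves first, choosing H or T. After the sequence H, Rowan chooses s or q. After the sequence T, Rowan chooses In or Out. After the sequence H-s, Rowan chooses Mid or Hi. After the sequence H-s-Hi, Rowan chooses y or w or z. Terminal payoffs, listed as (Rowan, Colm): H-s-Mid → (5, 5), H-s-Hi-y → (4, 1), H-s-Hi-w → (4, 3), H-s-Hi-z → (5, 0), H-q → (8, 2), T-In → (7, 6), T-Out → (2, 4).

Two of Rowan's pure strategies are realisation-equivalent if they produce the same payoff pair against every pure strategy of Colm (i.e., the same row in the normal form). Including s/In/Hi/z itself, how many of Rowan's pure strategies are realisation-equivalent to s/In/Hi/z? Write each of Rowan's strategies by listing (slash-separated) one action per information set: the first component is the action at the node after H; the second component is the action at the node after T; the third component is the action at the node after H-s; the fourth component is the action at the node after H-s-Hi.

1

Row for s/In/Hi/z (columns H, T): (5,0) (7,6).
Every one of Rowan's information sets is on the play path for some reply by Colm when Rowan follows s/In/Hi/z.
Changing the action at any of them therefore changes at least one column, so only s/In/Hi/z itself gives this row.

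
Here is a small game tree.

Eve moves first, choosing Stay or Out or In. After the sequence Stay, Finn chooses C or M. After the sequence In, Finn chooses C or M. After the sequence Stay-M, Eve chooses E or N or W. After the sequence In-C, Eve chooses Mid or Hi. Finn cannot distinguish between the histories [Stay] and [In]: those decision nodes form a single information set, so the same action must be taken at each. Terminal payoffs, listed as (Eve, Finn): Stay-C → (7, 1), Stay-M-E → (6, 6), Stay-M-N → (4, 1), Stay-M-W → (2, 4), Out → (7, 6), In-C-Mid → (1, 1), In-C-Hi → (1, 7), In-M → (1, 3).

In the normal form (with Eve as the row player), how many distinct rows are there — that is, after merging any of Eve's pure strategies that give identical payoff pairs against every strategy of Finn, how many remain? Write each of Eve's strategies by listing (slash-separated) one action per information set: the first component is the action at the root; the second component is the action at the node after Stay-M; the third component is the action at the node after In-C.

6

Eve has 18 pure strategies: Stay/E/Mid, Stay/E/Hi, Stay/N/Mid, Stay/N/Hi, Stay/W/Mid, Stay/W/Hi, Out/E/Mid, Out/E/Hi, Out/N/Mid, Out/N/Hi, Out/W/Mid, Out/W/Hi, In/E/Mid, In/E/Hi, In/N/Mid, In/N/Hi, In/W/Mid, In/W/Hi. Columns: C, M.
{Stay/E/Mid, Stay/E/Hi} → row (7,1) (6,6)
{Stay/N/Mid, Stay/N/Hi} → row (7,1) (4,1)
{Stay/W/Mid, Stay/W/Hi} → row (7,1) (2,4)
{Out/E/Mid, Out/E/Hi, Out/N/Mid, Out/N/Hi, Out/W/Mid, Out/W/Hi} → row (7,6) (7,6)
{In/E/Mid, In/N/Mid, In/W/Mid} → row (1,1) (1,3)
{In/E/Hi, In/N/Hi, In/W/Hi} → row (1,7) (1,3)
That's 6 distinct rows out of 18 strategies.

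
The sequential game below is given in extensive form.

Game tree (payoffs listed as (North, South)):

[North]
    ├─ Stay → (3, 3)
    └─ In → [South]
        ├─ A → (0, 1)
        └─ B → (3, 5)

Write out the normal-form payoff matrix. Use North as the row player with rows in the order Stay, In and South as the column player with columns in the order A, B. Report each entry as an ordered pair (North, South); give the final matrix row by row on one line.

Stay: (3,3) (3,3) | In: (0,1) (3,5)

            A        B
Stay    (3,3)    (3,3)
  In    (0,1)    (3,5)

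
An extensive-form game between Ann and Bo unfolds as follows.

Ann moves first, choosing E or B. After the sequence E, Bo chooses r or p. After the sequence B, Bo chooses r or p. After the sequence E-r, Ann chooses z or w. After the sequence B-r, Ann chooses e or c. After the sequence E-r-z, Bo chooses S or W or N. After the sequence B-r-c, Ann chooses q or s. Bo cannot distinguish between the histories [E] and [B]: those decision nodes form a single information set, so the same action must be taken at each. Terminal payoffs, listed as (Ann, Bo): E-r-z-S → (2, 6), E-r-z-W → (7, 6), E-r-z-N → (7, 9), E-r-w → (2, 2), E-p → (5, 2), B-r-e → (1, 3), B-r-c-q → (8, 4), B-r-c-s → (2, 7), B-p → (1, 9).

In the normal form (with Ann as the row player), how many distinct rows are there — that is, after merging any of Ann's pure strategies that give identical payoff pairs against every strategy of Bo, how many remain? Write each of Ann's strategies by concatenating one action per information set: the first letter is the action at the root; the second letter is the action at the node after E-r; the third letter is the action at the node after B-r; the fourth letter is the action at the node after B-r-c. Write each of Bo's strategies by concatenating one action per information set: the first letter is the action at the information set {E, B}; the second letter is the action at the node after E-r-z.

5

Ann has 16 pure strategies: Ezeq, Ezes, Ezcq, Ezcs, Eweq, Ewes, Ewcq, Ewcs, Bzeq, Bzes, Bzcq, Bzcs, Bweq, Bwes, Bwcq, Bwcs. Columns: rS, rW, rN, pS, pW, pN.
{Ezeq, Ezes, Ezcq, Ezcs} → row (2,6) (7,6) (7,9) (5,2) (5,2) (5,2)
{Eweq, Ewes, Ewcq, Ewcs} → row (2,2) (2,2) (2,2) (5,2) (5,2) (5,2)
{Bzeq, Bzes, Bweq, Bwes} → row (1,3) (1,3) (1,3) (1,9) (1,9) (1,9)
{Bzcq, Bwcq} → row (8,4) (8,4) (8,4) (1,9) (1,9) (1,9)
{Bzcs, Bwcs} → row (2,7) (2,7) (2,7) (1,9) (1,9) (1,9)
That's 5 distinct rows out of 16 strategies.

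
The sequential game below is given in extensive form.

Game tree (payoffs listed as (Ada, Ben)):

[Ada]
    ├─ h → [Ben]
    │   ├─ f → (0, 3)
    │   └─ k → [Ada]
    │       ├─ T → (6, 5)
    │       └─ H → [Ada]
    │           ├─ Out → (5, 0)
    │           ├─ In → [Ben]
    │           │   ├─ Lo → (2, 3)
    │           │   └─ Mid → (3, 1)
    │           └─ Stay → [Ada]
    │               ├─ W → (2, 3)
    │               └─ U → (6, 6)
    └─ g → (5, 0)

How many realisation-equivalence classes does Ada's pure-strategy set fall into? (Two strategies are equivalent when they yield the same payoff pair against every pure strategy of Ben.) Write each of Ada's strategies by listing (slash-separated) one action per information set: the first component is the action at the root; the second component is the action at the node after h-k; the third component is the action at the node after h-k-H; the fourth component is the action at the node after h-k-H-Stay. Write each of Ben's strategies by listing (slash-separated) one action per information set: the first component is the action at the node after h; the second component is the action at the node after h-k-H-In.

6

Ada has 24 pure strategies: h/T/Out/W, h/T/Out/U, h/T/In/W, h/T/In/U, h/T/Stay/W, h/T/Stay/U, h/H/Out/W, h/H/Out/U, h/H/In/W, h/H/In/U, h/H/Stay/W, h/H/Stay/U, g/T/Out/W, g/T/Out/U, g/T/In/W, g/T/In/U, g/T/Stay/W, g/T/Stay/U, g/H/Out/W, g/H/Out/U, g/H/In/W, g/H/In/U, g/H/Stay/W, g/H/Stay/U. Columns: f/Lo, f/Mid, k/Lo, k/Mid.
{h/T/Out/W, h/T/Out/U, h/T/In/W, h/T/In/U, h/T/Stay/W, h/T/Stay/U} → row (0,3) (0,3) (6,5) (6,5)
{h/H/Out/W, h/H/Out/U} → row (0,3) (0,3) (5,0) (5,0)
{h/H/In/W, h/H/In/U} → row (0,3) (0,3) (2,3) (3,1)
{h/H/Stay/W} → row (0,3) (0,3) (2,3) (2,3)
{h/H/Stay/U} → row (0,3) (0,3) (6,6) (6,6)
{g/T/Out/W, g/T/Out/U, g/T/In/W, g/T/In/U, g/T/Stay/W, g/T/Stay/U, g/H/Out/W, g/H/Out/U, g/H/In/W, g/H/In/U, g/H/Stay/W, g/H/Stay/U} → row (5,0) (5,0) (5,0) (5,0)
That's 6 distinct rows out of 24 strategies.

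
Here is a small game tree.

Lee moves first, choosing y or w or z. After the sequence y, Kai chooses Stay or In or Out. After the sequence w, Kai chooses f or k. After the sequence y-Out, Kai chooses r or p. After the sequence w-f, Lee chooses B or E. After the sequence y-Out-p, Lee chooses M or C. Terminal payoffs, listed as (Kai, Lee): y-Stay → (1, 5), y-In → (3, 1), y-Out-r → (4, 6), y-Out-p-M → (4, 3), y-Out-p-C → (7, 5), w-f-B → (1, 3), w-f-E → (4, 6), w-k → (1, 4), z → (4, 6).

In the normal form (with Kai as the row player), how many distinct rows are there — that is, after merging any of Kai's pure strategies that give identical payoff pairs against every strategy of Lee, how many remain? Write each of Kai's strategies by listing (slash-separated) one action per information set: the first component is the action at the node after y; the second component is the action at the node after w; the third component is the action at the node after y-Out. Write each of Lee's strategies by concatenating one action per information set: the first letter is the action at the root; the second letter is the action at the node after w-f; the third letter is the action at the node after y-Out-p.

8

Kai has 12 pure strategies: Stay/f/r, Stay/f/p, Stay/k/r, Stay/k/p, In/f/r, In/f/p, In/k/r, In/k/p, Out/f/r, Out/f/p, Out/k/r, Out/k/p. Columns: yBM, yBC, yEM, yEC, wBM, wBC, wEM, wEC, zBM, zBC, zEM, zEC.
{Stay/f/r, Stay/f/p} → row (1,5) (1,5) (1,5) (1,5) (1,3) (1,3) (4,6) (4,6) (4,6) (4,6) (4,6) (4,6)
{Stay/k/r, Stay/k/p} → row (1,5) (1,5) (1,5) (1,5) (1,4) (1,4) (1,4) (1,4) (4,6) (4,6) (4,6) (4,6)
{In/f/r, In/f/p} → row (3,1) (3,1) (3,1) (3,1) (1,3) (1,3) (4,6) (4,6) (4,6) (4,6) (4,6) (4,6)
{In/k/r, In/k/p} → row (3,1) (3,1) (3,1) (3,1) (1,4) (1,4) (1,4) (1,4) (4,6) (4,6) (4,6) (4,6)
{Out/f/r} → row (4,6) (4,6) (4,6) (4,6) (1,3) (1,3) (4,6) (4,6) (4,6) (4,6) (4,6) (4,6)
{Out/f/p} → row (4,3) (7,5) (4,3) (7,5) (1,3) (1,3) (4,6) (4,6) (4,6) (4,6) (4,6) (4,6)
{Out/k/r} → row (4,6) (4,6) (4,6) (4,6) (1,4) (1,4) (1,4) (1,4) (4,6) (4,6) (4,6) (4,6)
{Out/k/p} → row (4,3) (7,5) (4,3) (7,5) (1,4) (1,4) (1,4) (1,4) (4,6) (4,6) (4,6) (4,6)
That's 8 distinct rows out of 12 strategies.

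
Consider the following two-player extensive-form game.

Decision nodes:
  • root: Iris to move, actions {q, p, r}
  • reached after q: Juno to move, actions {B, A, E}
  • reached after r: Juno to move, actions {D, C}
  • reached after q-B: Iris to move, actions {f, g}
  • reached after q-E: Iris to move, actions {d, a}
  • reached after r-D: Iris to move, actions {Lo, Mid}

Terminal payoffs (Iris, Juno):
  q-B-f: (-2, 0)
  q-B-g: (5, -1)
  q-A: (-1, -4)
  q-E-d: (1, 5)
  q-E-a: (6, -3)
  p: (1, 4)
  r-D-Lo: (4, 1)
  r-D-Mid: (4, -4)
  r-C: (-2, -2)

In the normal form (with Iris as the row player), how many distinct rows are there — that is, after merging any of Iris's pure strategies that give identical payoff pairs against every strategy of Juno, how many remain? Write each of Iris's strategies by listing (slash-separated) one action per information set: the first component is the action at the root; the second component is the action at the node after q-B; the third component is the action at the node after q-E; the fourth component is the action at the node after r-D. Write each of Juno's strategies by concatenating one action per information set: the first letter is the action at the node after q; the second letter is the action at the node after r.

7

Iris has 24 pure strategies: q/f/d/Lo, q/f/d/Mid, q/f/a/Lo, q/f/a/Mid, q/g/d/Lo, q/g/d/Mid, q/g/a/Lo, q/g/a/Mid, p/f/d/Lo, p/f/d/Mid, p/f/a/Lo, p/f/a/Mid, p/g/d/Lo, p/g/d/Mid, p/g/a/Lo, p/g/a/Mid, r/f/d/Lo, r/f/d/Mid, r/f/a/Lo, r/f/a/Mid, r/g/d/Lo, r/g/d/Mid, r/g/a/Lo, r/g/a/Mid. Columns: BD, BC, AD, AC, ED, EC.
{q/f/d/Lo, q/f/d/Mid} → row (-2,0) (-2,0) (-1,-4) (-1,-4) (1,5) (1,5)
{q/f/a/Lo, q/f/a/Mid} → row (-2,0) (-2,0) (-1,-4) (-1,-4) (6,-3) (6,-3)
{q/g/d/Lo, q/g/d/Mid} → row (5,-1) (5,-1) (-1,-4) (-1,-4) (1,5) (1,5)
{q/g/a/Lo, q/g/a/Mid} → row (5,-1) (5,-1) (-1,-4) (-1,-4) (6,-3) (6,-3)
{p/f/d/Lo, p/f/d/Mid, p/f/a/Lo, p/f/a/Mid, p/g/d/Lo, p/g/d/Mid, p/g/a/Lo, p/g/a/Mid} → row (1,4) (1,4) (1,4) (1,4) (1,4) (1,4)
{r/f/d/Lo, r/f/a/Lo, r/g/d/Lo, r/g/a/Lo} → row (4,1) (-2,-2) (4,1) (-2,-2) (4,1) (-2,-2)
{r/f/d/Mid, r/f/a/Mid, r/g/d/Mid, r/g/a/Mid} → row (4,-4) (-2,-2) (4,-4) (-2,-2) (4,-4) (-2,-2)
That's 7 distinct rows out of 24 strategies.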